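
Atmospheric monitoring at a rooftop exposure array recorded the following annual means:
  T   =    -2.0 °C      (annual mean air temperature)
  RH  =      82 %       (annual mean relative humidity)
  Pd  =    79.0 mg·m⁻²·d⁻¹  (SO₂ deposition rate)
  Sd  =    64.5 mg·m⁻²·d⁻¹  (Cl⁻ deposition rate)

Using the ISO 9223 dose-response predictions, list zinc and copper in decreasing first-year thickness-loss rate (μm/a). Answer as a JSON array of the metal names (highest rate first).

zinc: f(T) = +0.038·(T−10) [T≤10 °C] = -0.4560
  sulphur-dioxide contribution → 2.43 μm/a
  chloride contribution → 0.3059 μm/a
  ⇒ r_corr(zinc) = 2.736 μm/a
copper: f(T) = +0.126·(T−10) [T≤10 °C] = -1.5120
  sulphur-dioxide contribution → 0.4593 μm/a
  chloride contribution → 0.548 μm/a
  total first-year rate 1.007 μm/a
Ordering by μm/a: zinc (2.74) > copper (1.01)

["zinc", "copper"]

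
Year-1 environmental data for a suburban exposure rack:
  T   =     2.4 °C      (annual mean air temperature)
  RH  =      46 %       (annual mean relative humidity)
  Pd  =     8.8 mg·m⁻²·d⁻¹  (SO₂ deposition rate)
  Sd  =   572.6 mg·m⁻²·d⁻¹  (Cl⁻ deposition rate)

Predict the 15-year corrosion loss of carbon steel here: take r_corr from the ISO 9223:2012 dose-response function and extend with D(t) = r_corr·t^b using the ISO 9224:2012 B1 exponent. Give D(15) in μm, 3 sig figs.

carbon steel: temperature factor f = +0.150·(-7.6) = -1.1400
  Pd branch = 1.77·Pd^0.52·e^(0.02·RH+f) = 4.401 μm/a
  Cl⁻ term: 0.102·572.6^0.62·exp(0.033·46+0.04·2.4) = 26.27
  r_corr = 4.401 + 26.27 = 30.67 μm/a
ISO 9224: D(t) = r_corr · t^b with b = 0.523 (carbon steel, B1)
  D(15) = 30.67 × 15^0.523 = 30.67 × 4.122 = 126.4 μm

D(15) = 126 μm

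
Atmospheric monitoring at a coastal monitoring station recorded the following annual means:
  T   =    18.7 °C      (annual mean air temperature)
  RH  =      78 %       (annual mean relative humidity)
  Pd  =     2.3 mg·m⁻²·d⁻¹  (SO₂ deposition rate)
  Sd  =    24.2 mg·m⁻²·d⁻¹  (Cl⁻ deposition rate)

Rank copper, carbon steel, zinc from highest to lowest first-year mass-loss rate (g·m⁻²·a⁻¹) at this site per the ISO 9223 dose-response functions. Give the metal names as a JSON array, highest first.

copper: f(T) = -0.080·(T−10) [T>10 °C] = -0.6960
  SO₂ term: 0.0053·2.3^0.26·exp(0.059·78-0.6960) = 0.3271
  Sd branch = 0.01025·Sd^0.27·e^(0.036·RH+0.049·T) = 1.004 μm/a
  r_corr = 0.3271 + 1.004 = 1.331 μm/a
  mass loss = 1.331 μm/a × 8.96 g/cm³ = 11.93 g·m⁻²·a⁻¹
carbon steel: temperature factor f = -0.054·(8.7) = -0.4698
  SO₂ term: 1.77·2.3^0.52·exp(0.02·78-0.4698) = 8.12
  Cl⁻ term: 0.102·24.2^0.62·exp(0.033·78+0.04·18.7) = 20.38
  r_corr = 8.12 + 20.38 = 28.5 μm/a
  mass loss = 28.5 μm/a × 7.85 g/cm³ = 223.8 g·m⁻²·a⁻¹
zinc: f(T) = -0.071·(T−10) [T>10 °C] = -0.6177
  SO₂ term: 0.0129·2.3^0.44·exp(0.046·78-0.6177) = 0.3629
  Sd branch = 0.0175·Sd^0.57·e^(0.008·RH+0.085·T) = 0.9843 μm/a
  r_corr = 0.3629 + 0.9843 = 1.347 μm/a
  mass loss = 1.347 μm/a × 7.14 g/cm³ = 9.619 g·m⁻²·a⁻¹
Ordering by g·m⁻²·a⁻¹: carbon steel (224) > copper (11.9) > zinc (9.62)

["carbon steel", "copper", "zinc"]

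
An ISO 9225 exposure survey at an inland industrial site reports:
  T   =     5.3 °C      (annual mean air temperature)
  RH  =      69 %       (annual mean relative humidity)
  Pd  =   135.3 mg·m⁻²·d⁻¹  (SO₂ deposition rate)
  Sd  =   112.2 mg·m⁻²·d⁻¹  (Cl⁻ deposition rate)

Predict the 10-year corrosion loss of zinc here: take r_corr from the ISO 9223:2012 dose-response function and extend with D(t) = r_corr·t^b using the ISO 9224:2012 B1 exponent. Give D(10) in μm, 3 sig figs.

zinc: f(T) = +0.038·(T−10) [T≤10 °C] = -0.1786
  SO₂ term: 0.0129·135.3^0.44·exp(0.046·69-0.1786) = 2.235
  Cl⁻ term: 0.0175·112.2^0.57·exp(0.008·69+0.085·5.3) = 0.7029
  sum: 2.235 + 0.7029 → r_corr = 2.938 μm/a
Long-term exponent b (ISO 9224 Table 2, B1) = 0.813
  D(10) = 2.938 × 10^0.813 = 2.938 × 6.501 = 19.1 μm

D(10) = 19.1 μm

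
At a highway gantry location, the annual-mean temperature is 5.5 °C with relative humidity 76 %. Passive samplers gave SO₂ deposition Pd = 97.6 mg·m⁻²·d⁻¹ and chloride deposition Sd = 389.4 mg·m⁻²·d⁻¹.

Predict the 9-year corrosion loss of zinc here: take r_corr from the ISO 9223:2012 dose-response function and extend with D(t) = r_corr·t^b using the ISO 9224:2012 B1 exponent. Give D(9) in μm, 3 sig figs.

zinc: T≤10 °C ⇒ hinge +0.038·(5.5−10) = -0.1710
  SO₂ term: 0.0129·97.6^0.44·exp(0.046·76-0.1710) = 2.691
  Sd branch = 0.0175·Sd^0.57·e^(0.008·RH+0.085·T) = 1.537 μm/a
  sum: 2.691 + 1.537 → r_corr = 4.228 μm/a
Power-law: D(9) = r_corr · 9^0.813
  D(9) = 4.228 × 9^0.813 = 4.228 × 5.968 = 25.23 μm

D(9) = 25.2 μm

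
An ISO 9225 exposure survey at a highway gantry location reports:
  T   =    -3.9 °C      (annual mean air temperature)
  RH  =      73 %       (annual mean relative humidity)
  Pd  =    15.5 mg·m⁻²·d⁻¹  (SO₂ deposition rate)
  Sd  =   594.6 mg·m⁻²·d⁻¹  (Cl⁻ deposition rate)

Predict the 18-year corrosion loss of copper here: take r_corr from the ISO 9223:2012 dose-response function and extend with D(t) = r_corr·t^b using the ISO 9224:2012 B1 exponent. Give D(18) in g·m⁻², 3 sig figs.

copper: T≤10 °C ⇒ hinge +0.126·(-3.9−10) = -1.7514
  sulphur-dioxide contribution → 0.1392 μm/a
  chloride contribution → 0.6578 μm/a
  total first-year rate 0.797 μm/a
Long-term exponent b (ISO 9224 Table 2, B1) = 0.667
  D(18) = 0.797 × 18^0.667 = 0.797 × 6.875 = 5.479 μm
  Mass loss = 5.479 μm × 8.96 g/cm³ = 49.09 g·m⁻²

D(18) = 49.1 g·m⁻²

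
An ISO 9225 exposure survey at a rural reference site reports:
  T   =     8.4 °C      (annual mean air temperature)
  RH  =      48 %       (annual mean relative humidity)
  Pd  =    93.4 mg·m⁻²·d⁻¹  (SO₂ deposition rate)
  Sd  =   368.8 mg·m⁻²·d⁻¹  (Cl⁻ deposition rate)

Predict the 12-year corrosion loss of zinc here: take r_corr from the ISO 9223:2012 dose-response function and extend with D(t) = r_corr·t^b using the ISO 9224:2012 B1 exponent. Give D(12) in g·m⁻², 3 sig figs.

D(12) = 126 g·m⁻²

zinc: f(T) = +0.038·(T−10) [T≤10 °C] = -0.0608
  SO₂ term: 0.0129·93.4^0.44·exp(0.046·48-0.0608) = 0.8129
  Cl⁻ term: 0.0175·368.8^0.57·exp(0.008·48+0.085·8.4) = 1.524
  sum: 0.8129 + 1.524 → r_corr = 2.337 μm/a
ISO 9224: D(t) = r_corr · t^b with b = 0.813 (zinc, B1)
  D(12) = 2.337 × 12^0.813 = 2.337 × 7.54 = 17.62 μm
  Mass loss = 17.62 μm × 7.14 g/cm³ = 125.8 g·m⁻²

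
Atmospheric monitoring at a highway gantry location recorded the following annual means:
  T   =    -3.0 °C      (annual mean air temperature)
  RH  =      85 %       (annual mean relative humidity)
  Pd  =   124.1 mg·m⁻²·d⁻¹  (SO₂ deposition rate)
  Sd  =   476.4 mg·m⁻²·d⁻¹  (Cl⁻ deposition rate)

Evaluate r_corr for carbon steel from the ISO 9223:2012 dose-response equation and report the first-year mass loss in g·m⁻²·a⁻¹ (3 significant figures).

r_corr = 670 g·m⁻²·a⁻¹

carbon steel: f(T) = +0.150·(T−10) [T≤10 °C] = -1.9500
  sulphur-dioxide contribution → 16.91 μm/a
  chloride contribution → 68.39 μm/a
  ⇒ r_corr(carbon steel) = 85.31 μm/a
Convert to mass loss: 85.31 μm/a × 7.85 g/cm³ = 669.6 g·m⁻²·a⁻¹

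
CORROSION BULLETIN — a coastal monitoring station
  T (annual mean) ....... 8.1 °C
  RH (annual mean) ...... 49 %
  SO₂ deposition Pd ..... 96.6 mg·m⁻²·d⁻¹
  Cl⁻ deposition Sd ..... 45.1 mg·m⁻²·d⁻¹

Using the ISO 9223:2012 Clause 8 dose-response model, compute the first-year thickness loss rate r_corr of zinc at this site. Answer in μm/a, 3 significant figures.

r_corr = 1.31 μm/a

zinc: temperature factor f = +0.038·(-1.9) = -0.0722
  SO₂ term: 0.0129·96.6^0.44·exp(0.046·49-0.0722) = 0.8541
  Cl⁻ term: 0.0175·45.1^0.57·exp(0.008·49+0.085·8.1) = 0.452
  sum: 0.8541 + 0.452 → r_corr = 1.306 μm/a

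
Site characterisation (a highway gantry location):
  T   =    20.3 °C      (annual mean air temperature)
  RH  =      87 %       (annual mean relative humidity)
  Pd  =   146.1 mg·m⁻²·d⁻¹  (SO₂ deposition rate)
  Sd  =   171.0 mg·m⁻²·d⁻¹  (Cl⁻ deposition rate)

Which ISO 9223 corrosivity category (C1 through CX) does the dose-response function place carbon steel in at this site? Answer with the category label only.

carbon steel: T>10 °C ⇒ hinge -0.054·(20.3−10) = -0.5562
  Pd branch = 1.77·Pd^0.52·e^(0.02·RH+f) = 77.22 μm/a
  Cl⁻ term: 0.102·171.0^0.62·exp(0.033·87+0.04·20.3) = 98.3
  r_corr = 77.22 + 98.3 = 175.5 μm/a
Category bounds: 80…200 μm/a bracket r_corr ⇒ C5

C5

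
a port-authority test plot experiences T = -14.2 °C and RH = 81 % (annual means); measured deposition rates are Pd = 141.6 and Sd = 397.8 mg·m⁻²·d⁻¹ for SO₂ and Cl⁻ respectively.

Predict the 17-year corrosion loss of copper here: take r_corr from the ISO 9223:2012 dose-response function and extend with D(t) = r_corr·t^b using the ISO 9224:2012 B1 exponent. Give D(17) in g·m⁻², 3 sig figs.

D(17) = 34.6 g·m⁻²

copper: f(T) = +0.126·(T−10) [T≤10 °C] = -3.0492
  Pd branch = 0.0053·Pd^0.26·e^(0.059·RH+f) = 0.1083 μm/a
  Cl⁻ term: 0.01025·397.8^0.27·exp(0.036·81+0.049·-14.2) = 0.4752
  r_corr = 0.1083 + 0.4752 = 0.5835 μm/a
ISO 9224: D(t) = r_corr · t^b with b = 0.667 (copper, B1)
  D(17) = 0.5835 × 17^0.667 = 0.5835 × 6.618 = 3.862 μm
  Mass loss = 3.862 μm × 8.96 g/cm³ = 34.6 g·m⁻²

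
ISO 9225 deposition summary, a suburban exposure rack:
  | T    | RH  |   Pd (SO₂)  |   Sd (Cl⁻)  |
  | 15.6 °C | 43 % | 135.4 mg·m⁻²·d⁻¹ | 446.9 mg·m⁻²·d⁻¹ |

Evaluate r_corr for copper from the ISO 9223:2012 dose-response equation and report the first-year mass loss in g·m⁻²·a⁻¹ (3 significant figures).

copper: f(T) = -0.080·(T−10) [T>10 °C] = -0.4480
  SO₂ term: 0.0053·135.4^0.26·exp(0.059·43-0.4480) = 0.1534
  Cl⁻ term: 0.01025·446.9^0.27·exp(0.036·43+0.049·15.6) = 0.5377
  sum: 0.1534 + 0.5377 → r_corr = 0.6911 μm/a
Convert to mass loss: 0.6911 μm/a × 8.96 g/cm³ = 6.192 g·m⁻²·a⁻¹

r_corr = 6.19 g·m⁻²·a⁻¹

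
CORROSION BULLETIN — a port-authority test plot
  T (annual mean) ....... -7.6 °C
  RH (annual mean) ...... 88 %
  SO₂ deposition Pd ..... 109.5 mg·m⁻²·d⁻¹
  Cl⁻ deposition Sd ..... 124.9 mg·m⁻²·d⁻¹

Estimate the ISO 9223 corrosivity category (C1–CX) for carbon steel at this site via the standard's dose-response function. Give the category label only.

carbon steel: f(T) = +0.150·(T−10) [T≤10 °C] = -2.6400
  sulphur-dioxide contribution → 8.439 μm/a
  chloride contribution → 27.39 μm/a
  total first-year rate 35.83 μm/a
ISO 9223 Table 2 (carbon steel): 25 < 35.8 ≤ 50 μm/a ⇒ C3

C3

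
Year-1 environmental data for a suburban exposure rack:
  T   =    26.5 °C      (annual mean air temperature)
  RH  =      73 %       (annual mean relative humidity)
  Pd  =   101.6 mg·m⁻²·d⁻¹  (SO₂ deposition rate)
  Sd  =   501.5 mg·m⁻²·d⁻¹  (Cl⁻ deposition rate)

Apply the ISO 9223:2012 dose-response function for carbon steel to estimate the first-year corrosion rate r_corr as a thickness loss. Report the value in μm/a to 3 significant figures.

r_corr = 189 μm/a

carbon steel: temperature factor f = -0.054·(16.5) = -0.8910
  SO₂ term: 1.77·101.6^0.52·exp(0.02·73-0.8910) = 34.57
  Cl⁻ term: 0.102·501.5^0.62·exp(0.033·73+0.04·26.5) = 154.6
  sum: 34.57 + 154.6 → r_corr = 189.2 μm/a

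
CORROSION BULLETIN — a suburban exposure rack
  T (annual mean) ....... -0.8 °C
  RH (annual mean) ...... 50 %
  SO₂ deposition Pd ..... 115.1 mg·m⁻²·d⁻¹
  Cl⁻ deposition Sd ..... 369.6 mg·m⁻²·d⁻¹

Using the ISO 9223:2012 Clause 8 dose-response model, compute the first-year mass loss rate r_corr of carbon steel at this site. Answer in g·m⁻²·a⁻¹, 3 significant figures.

carbon steel: T≤10 °C ⇒ hinge +0.150·(-0.8−10) = -1.6200
  Pd branch = 1.77·Pd^0.52·e^(0.02·RH+f) = 11.23 μm/a
  Cl⁻ term: 0.102·369.6^0.62·exp(0.033·50+0.04·-0.8) = 20.1
  r_corr = 11.23 + 20.1 = 31.34 μm/a
Convert to mass loss: 31.34 μm/a × 7.85 g/cm³ = 246 g·m⁻²·a⁻¹

r_corr = 246 g·m⁻²·a⁻¹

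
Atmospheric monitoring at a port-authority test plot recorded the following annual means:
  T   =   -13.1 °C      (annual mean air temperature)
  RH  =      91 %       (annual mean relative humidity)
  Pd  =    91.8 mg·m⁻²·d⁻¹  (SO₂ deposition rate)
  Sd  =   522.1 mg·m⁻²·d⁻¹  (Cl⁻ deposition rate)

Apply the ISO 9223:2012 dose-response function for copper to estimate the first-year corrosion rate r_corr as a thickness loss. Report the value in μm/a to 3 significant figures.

r_corr = 0.974 μm/a

copper: T≤10 °C ⇒ hinge +0.126·(-13.1−10) = -2.9106
  sulphur-dioxide contribution → 0.2006 μm/a
  chloride contribution → 0.7736 μm/a
  ⇒ r_corr(copper) = 0.9741 μm/a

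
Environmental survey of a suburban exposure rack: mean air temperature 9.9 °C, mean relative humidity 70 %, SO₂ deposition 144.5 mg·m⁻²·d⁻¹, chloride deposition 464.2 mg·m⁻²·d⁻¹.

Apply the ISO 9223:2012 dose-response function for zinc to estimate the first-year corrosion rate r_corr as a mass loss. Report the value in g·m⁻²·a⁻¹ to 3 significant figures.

zinc: f(T) = +0.038·(T−10) [T≤10 °C] = -0.0038
  sulphur-dioxide contribution → 2.869 μm/a
  chloride contribution → 2.354 μm/a
  ⇒ r_corr(zinc) = 5.222 μm/a
Convert to mass loss: 5.222 μm/a × 7.14 g/cm³ = 37.29 g·m⁻²·a⁻¹

r_corr = 37.3 g·m⁻²·a⁻¹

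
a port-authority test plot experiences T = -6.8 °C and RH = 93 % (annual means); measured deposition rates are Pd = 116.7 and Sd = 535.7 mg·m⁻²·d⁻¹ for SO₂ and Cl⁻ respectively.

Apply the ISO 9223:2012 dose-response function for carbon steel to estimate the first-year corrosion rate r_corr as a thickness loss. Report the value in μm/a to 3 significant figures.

r_corr = 93.1 μm/a

carbon steel: temperature factor f = +0.150·(-16.8) = -2.5200
  Pd branch = 1.77·Pd^0.52·e^(0.02·RH+f) = 10.87 μm/a
  Sd branch = 0.102·Sd^0.62·e^(0.033·RH+0.04·T) = 82.27 μm/a
  sum: 10.87 + 82.27 → r_corr = 93.14 μm/a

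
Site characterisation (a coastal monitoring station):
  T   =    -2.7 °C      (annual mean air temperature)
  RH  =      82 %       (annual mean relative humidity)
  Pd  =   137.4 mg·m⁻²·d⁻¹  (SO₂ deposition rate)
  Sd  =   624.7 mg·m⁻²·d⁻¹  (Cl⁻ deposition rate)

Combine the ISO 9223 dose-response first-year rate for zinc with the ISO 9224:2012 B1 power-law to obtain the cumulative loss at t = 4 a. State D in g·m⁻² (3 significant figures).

zinc: temperature factor f = +0.038·(-12.7) = -0.4826
  sulphur-dioxide contribution → 3.019 μm/a
  chloride contribution → 1.051 μm/a
  ⇒ r_corr(zinc) = 4.071 μm/a
Power-law: D(4) = r_corr · 4^0.813
  D(4) = 4.071 × 4^0.813 = 4.071 × 3.087 = 12.56 μm
  Mass loss = 12.56 μm × 7.14 g/cm³ = 89.71 g·m⁻²

D(4) = 89.7 g·m⁻²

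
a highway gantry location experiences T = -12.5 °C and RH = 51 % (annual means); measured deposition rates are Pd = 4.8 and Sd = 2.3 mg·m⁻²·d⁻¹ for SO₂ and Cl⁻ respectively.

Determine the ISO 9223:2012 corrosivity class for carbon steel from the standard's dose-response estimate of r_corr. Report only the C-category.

carbon steel: temperature factor f = +0.150·(-22.5) = -3.3750
  SO₂ term: 1.77·4.8^0.52·exp(0.02·51-3.3750) = 0.3797
  Sd branch = 0.102·Sd^0.62·e^(0.033·RH+0.04·T) = 0.558 μm/a
  sum: 0.3797 + 0.558 → r_corr = 0.9377 μm/a
Category bounds: 0…1.3 μm/a bracket r_corr ⇒ C1

C1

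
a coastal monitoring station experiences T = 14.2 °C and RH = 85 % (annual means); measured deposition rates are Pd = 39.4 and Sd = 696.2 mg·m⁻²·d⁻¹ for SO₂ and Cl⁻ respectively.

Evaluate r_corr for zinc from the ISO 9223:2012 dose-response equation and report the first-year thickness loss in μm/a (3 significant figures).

zinc: T>10 °C ⇒ hinge -0.071·(14.2−10) = -0.2982
  Pd branch = 0.0129·Pd^0.44·e^(0.046·RH+f) = 2.405 μm/a
  Sd branch = 0.0175·Sd^0.57·e^(0.008·RH+0.085·T) = 4.818 μm/a
  r_corr = 2.405 + 4.818 = 7.224 μm/a

r_corr = 7.22 μm/a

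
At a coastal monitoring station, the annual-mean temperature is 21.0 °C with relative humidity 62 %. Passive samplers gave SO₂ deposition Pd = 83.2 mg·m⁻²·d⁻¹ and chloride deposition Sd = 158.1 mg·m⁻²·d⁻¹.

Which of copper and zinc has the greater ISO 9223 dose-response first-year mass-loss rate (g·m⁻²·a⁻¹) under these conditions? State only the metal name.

zinc

copper: temperature factor f = -0.080·(11.0) = -0.8800
  SO₂ term: 0.0053·83.2^0.26·exp(0.059·62-0.8800) = 0.2691
  Cl⁻ term: 0.01025·158.1^0.27·exp(0.036·62+0.049·21.0) = 1.049
  r_corr = 0.2691 + 1.049 = 1.318 μm/a
  mass loss = 1.318 μm/a × 8.96 g/cm³ = 11.81 g·m⁻²·a⁻¹
zinc: f(T) = -0.071·(T−10) [T>10 °C] = -0.7810
  Pd branch = 0.0129·Pd^0.44·e^(0.046·RH+f) = 0.7159 μm/a
  Cl⁻ term: 0.0175·158.1^0.57·exp(0.008·62+0.085·21.0) = 3.069
  sum: 0.7159 + 3.069 → r_corr = 3.785 μm/a
  mass loss = 3.785 μm/a × 7.14 g/cm³ = 27.03 g·m⁻²·a⁻¹
Ordering by g·m⁻²·a⁻¹: zinc (27) > copper (11.8)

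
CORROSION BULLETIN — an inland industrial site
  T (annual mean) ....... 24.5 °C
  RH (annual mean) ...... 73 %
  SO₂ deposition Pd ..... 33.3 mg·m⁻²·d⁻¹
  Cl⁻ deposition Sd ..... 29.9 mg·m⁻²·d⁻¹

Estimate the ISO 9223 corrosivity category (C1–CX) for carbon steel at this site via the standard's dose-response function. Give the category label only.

carbon steel: T>10 °C ⇒ hinge -0.054·(24.5−10) = -0.7830
  Pd branch = 1.77·Pd^0.52·e^(0.02·RH+f) = 21.56 μm/a
  Cl⁻ term: 0.102·29.9^0.62·exp(0.033·73+0.04·24.5) = 24.85
  sum: 21.56 + 24.85 → r_corr = 46.41 μm/a
Category bounds: 25…50 μm/a bracket r_corr ⇒ C3

C3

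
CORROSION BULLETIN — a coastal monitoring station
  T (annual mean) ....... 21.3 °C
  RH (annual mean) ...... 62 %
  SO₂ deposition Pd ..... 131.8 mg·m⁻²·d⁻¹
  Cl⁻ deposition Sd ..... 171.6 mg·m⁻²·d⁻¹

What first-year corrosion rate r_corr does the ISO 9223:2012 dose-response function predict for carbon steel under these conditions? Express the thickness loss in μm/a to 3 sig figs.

carbon steel: f(T) = -0.054·(T−10) [T>10 °C] = -0.6102
  sulphur-dioxide contribution → 42.06 μm/a
  chloride contribution → 44.94 μm/a
  ⇒ r_corr(carbon steel) = 86.99 μm/a

r_corr = 87.0 μm/a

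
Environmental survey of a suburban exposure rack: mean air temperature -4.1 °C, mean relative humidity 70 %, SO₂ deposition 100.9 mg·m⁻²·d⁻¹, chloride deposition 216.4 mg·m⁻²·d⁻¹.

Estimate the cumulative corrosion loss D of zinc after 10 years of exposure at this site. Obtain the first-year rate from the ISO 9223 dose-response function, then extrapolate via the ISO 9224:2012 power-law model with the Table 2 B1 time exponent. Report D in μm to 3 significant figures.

D(10) = 12.4 μm

zinc: f(T) = +0.038·(T−10) [T≤10 °C] = -0.5358
  SO₂ term: 0.0129·100.9^0.44·exp(0.046·70-0.5358) = 1.439
  Sd branch = 0.0175·Sd^0.57·e^(0.008·RH+0.085·T) = 0.4634 μm/a
  sum: 1.439 + 0.4634 → r_corr = 1.902 μm/a
Power-law: D(10) = r_corr · 10^0.813
  D(10) = 1.902 × 10^0.813 = 1.902 × 6.501 = 12.37 μm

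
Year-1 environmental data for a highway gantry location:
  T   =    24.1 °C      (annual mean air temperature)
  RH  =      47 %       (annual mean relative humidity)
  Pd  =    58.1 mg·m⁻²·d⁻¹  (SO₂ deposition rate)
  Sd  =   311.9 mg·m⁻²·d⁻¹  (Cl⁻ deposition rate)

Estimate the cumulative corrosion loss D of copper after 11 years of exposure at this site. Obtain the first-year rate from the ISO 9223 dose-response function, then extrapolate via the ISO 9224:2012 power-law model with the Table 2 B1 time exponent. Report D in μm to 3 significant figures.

D(11) = 4.62 μm

copper: temperature factor f = -0.080·(14.1) = -1.1280
  Pd branch = 0.0053·Pd^0.26·e^(0.059·RH+f) = 0.07895 μm/a
  Sd branch = 0.01025·Sd^0.27·e^(0.036·RH+0.049·T) = 0.8547 μm/a
  r_corr = 0.07895 + 0.8547 = 0.9336 μm/a
ISO 9224: D(t) = r_corr · t^b with b = 0.667 (copper, B1)
  D(11) = 0.9336 × 11^0.667 = 0.9336 × 4.95 = 4.621 μm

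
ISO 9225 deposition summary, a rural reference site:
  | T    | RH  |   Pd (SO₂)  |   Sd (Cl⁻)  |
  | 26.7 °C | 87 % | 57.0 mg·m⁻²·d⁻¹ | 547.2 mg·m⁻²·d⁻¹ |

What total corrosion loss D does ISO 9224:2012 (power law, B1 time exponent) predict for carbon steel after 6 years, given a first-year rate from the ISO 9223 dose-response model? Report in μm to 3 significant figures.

D(6) = 752 μm

carbon steel: temperature factor f = -0.054·(16.7) = -0.9018
  Pd branch = 1.77·Pd^0.52·e^(0.02·RH+f) = 33.5 μm/a
  Sd branch = 0.102·Sd^0.62·e^(0.033·RH+0.04·T) = 261.2 μm/a
  sum: 33.5 + 261.2 → r_corr = 294.7 μm/a
Power-law: D(6) = r_corr · 6^0.523
  D(6) = 294.7 × 6^0.523 = 294.7 × 2.553 = 752.2 μm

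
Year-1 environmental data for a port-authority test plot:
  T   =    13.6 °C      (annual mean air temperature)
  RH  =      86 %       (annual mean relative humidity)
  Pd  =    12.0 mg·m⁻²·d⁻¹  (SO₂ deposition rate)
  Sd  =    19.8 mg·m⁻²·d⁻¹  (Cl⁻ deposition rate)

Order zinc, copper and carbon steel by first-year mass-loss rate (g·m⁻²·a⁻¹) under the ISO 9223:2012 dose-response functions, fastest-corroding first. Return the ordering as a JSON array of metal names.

["carbon steel", "copper", "zinc"]

zinc: temperature factor f = -0.071·(3.6) = -0.2556
  sulphur-dioxide contribution → 1.558 μm/a
  chloride contribution → 0.6067 μm/a
  ⇒ r_corr(zinc) = 2.164 μm/a
  mass loss = 2.164 μm/a × 7.14 g/cm³ = 15.45 g·m⁻²·a⁻¹
copper: temperature factor f = -0.080·(3.6) = -0.2880
  sulphur-dioxide contribution → 1.212 μm/a
  chloride contribution → 0.9881 μm/a
  total first-year rate 2.2 μm/a
  mass loss = 2.2 μm/a × 8.96 g/cm³ = 19.71 g·m⁻²·a⁻¹
carbon steel: temperature factor f = -0.054·(3.6) = -0.1944
  sulphur-dioxide contribution → 29.63 μm/a
  chloride contribution → 19.11 μm/a
  ⇒ r_corr(carbon steel) = 48.74 μm/a
  mass loss = 48.74 μm/a × 7.85 g/cm³ = 382.6 g·m⁻²·a⁻¹
Ordering by g·m⁻²·a⁻¹: carbon steel (383) > copper (19.7) > zinc (15.5)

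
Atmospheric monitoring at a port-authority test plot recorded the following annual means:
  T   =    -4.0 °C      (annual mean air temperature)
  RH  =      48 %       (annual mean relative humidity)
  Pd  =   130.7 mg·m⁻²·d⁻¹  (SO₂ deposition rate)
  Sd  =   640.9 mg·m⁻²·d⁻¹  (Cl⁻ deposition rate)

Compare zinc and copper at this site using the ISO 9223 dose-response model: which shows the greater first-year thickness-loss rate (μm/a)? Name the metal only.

zinc

zinc: temperature factor f = +0.038·(-14.0) = -0.5320
  Pd branch = 0.0129·Pd^0.44·e^(0.046·RH+f) = 0.5883 μm/a
  Cl⁻ term: 0.0175·640.9^0.57·exp(0.008·48+0.085·-4.0) = 0.7278
  r_corr = 0.5883 + 0.7278 = 1.316 μm/a
copper: f(T) = +0.126·(T−10) [T≤10 °C] = -1.7640
  Pd branch = 0.0053·Pd^0.26·e^(0.059·RH+f) = 0.05474 μm/a
  Sd branch = 0.01025·Sd^0.27·e^(0.036·RH+0.049·T) = 0.2716 μm/a
  r_corr = 0.05474 + 0.2716 = 0.3263 μm/a
Ordering by μm/a: zinc (1.32) > copper (0.326)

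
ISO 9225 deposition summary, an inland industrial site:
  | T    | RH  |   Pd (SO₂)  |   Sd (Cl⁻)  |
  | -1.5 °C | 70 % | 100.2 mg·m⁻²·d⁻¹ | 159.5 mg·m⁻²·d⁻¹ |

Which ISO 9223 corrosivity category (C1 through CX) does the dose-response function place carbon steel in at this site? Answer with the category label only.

C3

carbon steel: f(T) = +0.150·(T−10) [T≤10 °C] = -1.7250
  Pd branch = 1.77·Pd^0.52·e^(0.02·RH+f) = 14.04 μm/a
  Cl⁻ term: 0.102·159.5^0.62·exp(0.033·70+0.04·-1.5) = 22.46
  sum: 14.04 + 22.46 → r_corr = 36.5 μm/a
36.5 μm/a falls in (25, 50] for carbon steel → category C3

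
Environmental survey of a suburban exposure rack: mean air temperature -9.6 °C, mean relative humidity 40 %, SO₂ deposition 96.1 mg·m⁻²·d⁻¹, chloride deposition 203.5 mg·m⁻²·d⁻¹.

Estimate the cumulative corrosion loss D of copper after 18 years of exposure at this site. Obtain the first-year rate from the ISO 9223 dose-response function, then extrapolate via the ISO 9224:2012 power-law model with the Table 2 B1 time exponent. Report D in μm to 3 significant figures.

copper: temperature factor f = +0.126·(-19.6) = -2.4696
  SO₂ term: 0.0053·96.1^0.26·exp(0.059·40-2.4696) = 0.01557
  Cl⁻ term: 0.01025·203.5^0.27·exp(0.036·40+0.049·-9.6) = 0.1135
  r_corr = 0.01557 + 0.1135 = 0.1291 μm/a
Long-term exponent b (ISO 9224 Table 2, B1) = 0.667
  D(18) = 0.1291 × 18^0.667 = 0.1291 × 6.875 = 0.8876 μm

D(18) = 0.888 μm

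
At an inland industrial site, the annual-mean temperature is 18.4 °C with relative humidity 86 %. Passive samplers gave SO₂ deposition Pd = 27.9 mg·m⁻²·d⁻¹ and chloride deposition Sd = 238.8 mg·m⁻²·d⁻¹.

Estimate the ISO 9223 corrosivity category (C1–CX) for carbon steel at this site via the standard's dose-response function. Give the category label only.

C5

carbon steel: temperature factor f = -0.054·(8.4) = -0.4536
  Pd branch = 1.77·Pd^0.52·e^(0.02·RH+f) = 35.46 μm/a
  Cl⁻ term: 0.102·238.8^0.62·exp(0.033·86+0.04·18.4) = 108.4
  r_corr = 35.46 + 108.4 = 143.9 μm/a
144 μm/a falls in (80, 200] for carbon steel → category C5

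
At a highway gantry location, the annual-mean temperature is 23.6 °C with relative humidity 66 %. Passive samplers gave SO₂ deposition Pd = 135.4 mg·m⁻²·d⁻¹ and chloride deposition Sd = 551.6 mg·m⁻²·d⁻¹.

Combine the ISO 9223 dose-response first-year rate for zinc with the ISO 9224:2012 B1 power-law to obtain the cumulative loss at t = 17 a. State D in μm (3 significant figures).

D(17) = 89.5 μm

zinc: f(T) = -0.071·(T−10) [T>10 °C] = -0.9656
  sulphur-dioxide contribution → 0.8865 μm/a
  chloride contribution → 8.059 μm/a
  ⇒ r_corr(zinc) = 8.945 μm/a
Power-law: D(17) = r_corr · 17^0.813
  D(17) = 8.945 × 17^0.813 = 8.945 × 10.01 = 89.53 μm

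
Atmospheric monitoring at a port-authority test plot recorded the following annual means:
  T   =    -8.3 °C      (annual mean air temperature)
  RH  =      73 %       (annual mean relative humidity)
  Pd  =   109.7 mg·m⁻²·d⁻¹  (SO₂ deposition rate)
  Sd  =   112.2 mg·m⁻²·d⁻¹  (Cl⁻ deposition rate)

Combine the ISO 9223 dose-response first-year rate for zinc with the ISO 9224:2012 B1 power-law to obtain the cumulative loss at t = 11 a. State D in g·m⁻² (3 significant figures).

D(11) = 84.7 g·m⁻²

zinc: f(T) = +0.038·(T−10) [T≤10 °C] = -0.6954
  SO₂ term: 0.0129·109.7^0.44·exp(0.046·73-0.6954) = 1.461
  Cl⁻ term: 0.0175·112.2^0.57·exp(0.008·73+0.085·-8.3) = 0.2284
  r_corr = 1.461 + 0.2284 = 1.689 μm/a
Power-law: D(11) = r_corr · 11^0.813
  D(11) = 1.689 × 11^0.813 = 1.689 × 7.025 = 11.87 μm
  Mass loss = 11.87 μm × 7.14 g/cm³ = 84.74 g·m⁻²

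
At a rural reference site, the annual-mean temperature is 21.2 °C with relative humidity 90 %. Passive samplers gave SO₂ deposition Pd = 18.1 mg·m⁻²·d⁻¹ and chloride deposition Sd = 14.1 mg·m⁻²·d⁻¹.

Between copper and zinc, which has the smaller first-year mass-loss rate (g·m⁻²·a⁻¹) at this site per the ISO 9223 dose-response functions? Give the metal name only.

zinc

copper: temperature factor f = -0.080·(11.2) = -0.8960
  Pd branch = 0.0053·Pd^0.26·e^(0.059·RH+f) = 0.9295 μm/a
  Sd branch = 0.01025·Sd^0.27·e^(0.036·RH+0.049·T) = 1.511 μm/a
  r_corr = 0.9295 + 1.511 = 2.441 μm/a
  mass loss = 2.441 μm/a × 8.96 g/cm³ = 21.87 g·m⁻²·a⁻¹
zinc: f(T) = -0.071·(T−10) [T>10 °C] = -0.7952
  Pd branch = 0.0129·Pd^0.44·e^(0.046·RH+f) = 1.308 μm/a
  Cl⁻ term: 0.0175·14.1^0.57·exp(0.008·90+0.085·21.2) = 0.9849
  r_corr = 1.308 + 0.9849 = 2.293 μm/a
  mass loss = 2.293 μm/a × 7.14 g/cm³ = 16.37 g·m⁻²·a⁻¹
Ordering by g·m⁻²·a⁻¹: copper (21.9) > zinc (16.4)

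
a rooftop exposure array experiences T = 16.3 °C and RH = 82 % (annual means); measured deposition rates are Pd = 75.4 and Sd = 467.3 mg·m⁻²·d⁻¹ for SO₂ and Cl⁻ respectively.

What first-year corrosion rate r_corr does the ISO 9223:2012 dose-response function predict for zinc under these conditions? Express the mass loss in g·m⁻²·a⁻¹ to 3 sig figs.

r_corr = 49.1 g·m⁻²·a⁻¹

zinc: T>10 °C ⇒ hinge -0.071·(16.3−10) = -0.4473
  SO₂ term: 0.0129·75.4^0.44·exp(0.046·82-0.4473) = 2.402
  Sd branch = 0.0175·Sd^0.57·e^(0.008·RH+0.085·T) = 4.48 μm/a
  sum: 2.402 + 4.48 → r_corr = 6.882 μm/a
Convert to mass loss: 6.882 μm/a × 7.14 g/cm³ = 49.14 g·m⁻²·a⁻¹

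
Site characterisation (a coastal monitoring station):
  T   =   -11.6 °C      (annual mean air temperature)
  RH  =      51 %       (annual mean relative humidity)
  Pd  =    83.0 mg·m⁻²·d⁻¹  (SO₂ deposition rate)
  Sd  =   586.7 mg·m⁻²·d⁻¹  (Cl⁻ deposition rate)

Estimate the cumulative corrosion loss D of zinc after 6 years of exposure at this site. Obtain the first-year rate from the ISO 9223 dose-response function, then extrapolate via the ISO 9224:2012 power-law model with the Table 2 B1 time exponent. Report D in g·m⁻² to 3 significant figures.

D(6) = 24.1 g·m⁻²

zinc: T≤10 °C ⇒ hinge +0.038·(-11.6−10) = -0.8208
  SO₂ term: 0.0129·83.0^0.44·exp(0.046·51-0.8208) = 0.4144
  Sd branch = 0.0175·Sd^0.57·e^(0.008·RH+0.085·T) = 0.3715 μm/a
  sum: 0.4144 + 0.3715 → r_corr = 0.7859 μm/a
Long-term exponent b (ISO 9224 Table 2, B1) = 0.813
  D(6) = 0.7859 × 6^0.813 = 0.7859 × 4.292 = 3.373 μm
  Mass loss = 3.373 μm × 7.14 g/cm³ = 24.08 g·m⁻²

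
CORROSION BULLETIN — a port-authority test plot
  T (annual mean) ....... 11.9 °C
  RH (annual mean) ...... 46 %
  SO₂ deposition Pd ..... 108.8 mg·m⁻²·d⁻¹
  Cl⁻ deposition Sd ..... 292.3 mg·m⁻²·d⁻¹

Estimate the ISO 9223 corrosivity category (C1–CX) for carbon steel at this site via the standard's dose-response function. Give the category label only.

C4

carbon steel: T>10 °C ⇒ hinge -0.054·(11.9−10) = -0.1026
  Pd branch = 1.77·Pd^0.52·e^(0.02·RH+f) = 45.92 μm/a
  Sd branch = 0.102·Sd^0.62·e^(0.033·RH+0.04·T) = 25.32 μm/a
  sum: 45.92 + 25.32 → r_corr = 71.24 μm/a
ISO 9223 Table 2 (carbon steel): 50 < 71.2 ≤ 80 μm/a ⇒ C4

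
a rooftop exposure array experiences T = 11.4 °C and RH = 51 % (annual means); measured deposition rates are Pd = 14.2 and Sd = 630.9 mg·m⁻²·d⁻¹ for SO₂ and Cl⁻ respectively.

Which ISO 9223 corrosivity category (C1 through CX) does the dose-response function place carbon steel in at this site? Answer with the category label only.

C4

carbon steel: T>10 °C ⇒ hinge -0.054·(11.4−10) = -0.0756
  sulphur-dioxide contribution → 18.08 μm/a
  chloride contribution → 47.16 μm/a
  ⇒ r_corr(carbon steel) = 65.24 μm/a
ISO 9223 Table 2 (carbon steel): 50 < 65.2 ≤ 80 μm/a ⇒ C4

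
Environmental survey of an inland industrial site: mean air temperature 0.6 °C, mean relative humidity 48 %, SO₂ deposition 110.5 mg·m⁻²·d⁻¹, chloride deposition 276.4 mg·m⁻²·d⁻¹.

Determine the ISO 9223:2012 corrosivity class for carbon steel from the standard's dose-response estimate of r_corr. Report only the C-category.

carbon steel: temperature factor f = +0.150·(-9.4) = -1.4100
  SO₂ term: 1.77·110.5^0.52·exp(0.02·48-1.4100) = 13.03
  Cl⁻ term: 0.102·276.4^0.62·exp(0.033·48+0.04·0.6) = 16.62
  r_corr = 13.03 + 16.62 = 29.66 μm/a
ISO 9223 Table 2 (carbon steel): 25 < 29.7 ≤ 50 μm/a ⇒ C3

C3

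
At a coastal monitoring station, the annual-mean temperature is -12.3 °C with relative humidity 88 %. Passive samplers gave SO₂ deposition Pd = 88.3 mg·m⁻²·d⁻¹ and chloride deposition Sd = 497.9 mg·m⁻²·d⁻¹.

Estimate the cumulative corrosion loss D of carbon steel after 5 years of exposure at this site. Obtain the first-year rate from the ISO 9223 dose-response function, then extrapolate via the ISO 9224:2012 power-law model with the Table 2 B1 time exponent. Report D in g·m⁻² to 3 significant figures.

D(5) = 1.04e+03 g·m⁻²

carbon steel: f(T) = +0.150·(T−10) [T≤10 °C] = -3.3450
  Pd branch = 1.77·Pd^0.52·e^(0.02·RH+f) = 3.728 μm/a
  Sd branch = 0.102·Sd^0.62·e^(0.033·RH+0.04·T) = 53.5 μm/a
  r_corr = 3.728 + 53.5 = 57.23 μm/a
Power-law: D(5) = r_corr · 5^0.523
  D(5) = 57.23 × 5^0.523 = 57.23 × 2.32 = 132.8 μm
  Mass loss = 132.8 μm × 7.85 g/cm³ = 1042 g·m⁻²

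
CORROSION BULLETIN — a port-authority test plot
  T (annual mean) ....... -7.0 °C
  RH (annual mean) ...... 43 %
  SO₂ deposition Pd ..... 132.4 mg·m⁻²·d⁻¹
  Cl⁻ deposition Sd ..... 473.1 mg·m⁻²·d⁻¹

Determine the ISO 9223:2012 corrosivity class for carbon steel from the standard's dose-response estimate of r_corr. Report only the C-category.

carbon steel: temperature factor f = +0.150·(-17.0) = -2.5500
  Pd branch = 1.77·Pd^0.52·e^(0.02·RH+f) = 4.144 μm/a
  Sd branch = 0.102·Sd^0.62·e^(0.033·RH+0.04·T) = 14.51 μm/a
  sum: 4.144 + 14.51 → r_corr = 18.66 μm/a
18.7 μm/a falls in (1.3, 25] for carbon steel → category C2

C2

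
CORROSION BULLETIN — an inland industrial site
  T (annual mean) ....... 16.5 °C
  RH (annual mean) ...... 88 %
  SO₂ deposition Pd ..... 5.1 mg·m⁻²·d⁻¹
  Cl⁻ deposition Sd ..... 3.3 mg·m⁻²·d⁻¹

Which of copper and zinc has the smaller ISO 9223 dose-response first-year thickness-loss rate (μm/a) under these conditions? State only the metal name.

zinc

copper: f(T) = -0.080·(T−10) [T>10 °C] = -0.5200
  sulphur-dioxide contribution → 0.8655 μm/a
  chloride contribution → 0.7546 μm/a
  total first-year rate 1.62 μm/a
zinc: temperature factor f = -0.071·(6.5) = -0.4615
  sulphur-dioxide contribution → 0.9539 μm/a
  chloride contribution → 0.2841 μm/a
  total first-year rate 1.238 μm/a
Ordering by μm/a: copper (1.62) > zinc (1.24)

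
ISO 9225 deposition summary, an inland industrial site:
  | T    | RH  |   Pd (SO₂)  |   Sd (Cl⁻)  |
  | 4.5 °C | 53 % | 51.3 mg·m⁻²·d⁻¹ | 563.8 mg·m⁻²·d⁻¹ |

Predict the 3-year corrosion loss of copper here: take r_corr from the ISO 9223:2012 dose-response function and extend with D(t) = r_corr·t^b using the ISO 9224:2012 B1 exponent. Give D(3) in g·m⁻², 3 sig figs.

D(3) = 12.0 g·m⁻²

copper: f(T) = +0.126·(T−10) [T≤10 °C] = -0.6930
  Pd branch = 0.0053·Pd^0.26·e^(0.059·RH+f) = 0.1683 μm/a
  Sd branch = 0.01025·Sd^0.27·e^(0.036·RH+0.049·T) = 0.4763 μm/a
  sum: 0.1683 + 0.4763 → r_corr = 0.6446 μm/a
Power-law: D(3) = r_corr · 3^0.667
  D(3) = 0.6446 × 3^0.667 = 0.6446 × 2.081 = 1.341 μm
  Mass loss = 1.341 μm × 8.96 g/cm³ = 12.02 g·m⁻²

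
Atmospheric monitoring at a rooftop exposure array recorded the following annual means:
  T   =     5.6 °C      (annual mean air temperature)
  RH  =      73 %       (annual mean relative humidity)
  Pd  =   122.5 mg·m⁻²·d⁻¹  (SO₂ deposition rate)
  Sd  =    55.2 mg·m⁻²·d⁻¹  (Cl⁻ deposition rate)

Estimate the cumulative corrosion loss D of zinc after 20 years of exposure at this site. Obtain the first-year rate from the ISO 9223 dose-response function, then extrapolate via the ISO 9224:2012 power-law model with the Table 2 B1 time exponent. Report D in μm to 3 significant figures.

zinc: temperature factor f = +0.038·(-4.4) = -0.1672
  Pd branch = 0.0129·Pd^0.44·e^(0.046·RH+f) = 2.601 μm/a
  Cl⁻ term: 0.0175·55.2^0.57·exp(0.008·73+0.085·5.6) = 0.4969
  sum: 2.601 + 0.4969 → r_corr = 3.098 μm/a
Long-term exponent b (ISO 9224 Table 2, B1) = 0.813
  D(20) = 3.098 × 20^0.813 = 3.098 × 11.42 = 35.38 μm

D(20) = 35.4 μm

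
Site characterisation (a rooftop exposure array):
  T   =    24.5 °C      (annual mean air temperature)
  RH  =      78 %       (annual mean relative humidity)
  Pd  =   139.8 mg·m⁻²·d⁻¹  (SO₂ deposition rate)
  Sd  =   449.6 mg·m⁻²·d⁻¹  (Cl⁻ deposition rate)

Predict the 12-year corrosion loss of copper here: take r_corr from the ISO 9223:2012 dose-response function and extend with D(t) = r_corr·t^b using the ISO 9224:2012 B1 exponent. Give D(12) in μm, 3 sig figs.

D(12) = 18.5 μm

copper: T>10 °C ⇒ hinge -0.080·(24.5−10) = -1.1600
  Pd branch = 0.0053·Pd^0.26·e^(0.059·RH+f) = 0.5983 μm/a
  Cl⁻ term: 0.01025·449.6^0.27·exp(0.036·78+0.049·24.5) = 2.937
  sum: 0.5983 + 2.937 → r_corr = 3.535 μm/a
ISO 9224: D(t) = r_corr · t^b with b = 0.667 (copper, B1)
  D(12) = 3.535 × 12^0.667 = 3.535 × 5.246 = 18.54 μm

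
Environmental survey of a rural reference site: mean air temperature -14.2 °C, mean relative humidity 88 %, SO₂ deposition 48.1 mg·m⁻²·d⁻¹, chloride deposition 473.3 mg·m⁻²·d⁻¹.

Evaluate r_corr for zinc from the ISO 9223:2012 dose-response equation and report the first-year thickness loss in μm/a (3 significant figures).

r_corr = 1.97 μm/a

zinc: temperature factor f = +0.038·(-24.2) = -0.9196
  sulphur-dioxide contribution → 1.619 μm/a
  chloride contribution → 0.3543 μm/a
  ⇒ r_corr(zinc) = 1.974 μm/a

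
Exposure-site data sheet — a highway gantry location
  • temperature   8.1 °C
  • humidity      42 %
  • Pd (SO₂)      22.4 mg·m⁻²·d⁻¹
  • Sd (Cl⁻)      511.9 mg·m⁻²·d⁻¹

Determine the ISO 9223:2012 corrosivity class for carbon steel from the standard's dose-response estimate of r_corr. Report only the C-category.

C3

carbon steel: T≤10 °C ⇒ hinge +0.150·(8.1−10) = -0.2850
  sulphur-dioxide contribution → 15.53 μm/a
  chloride contribution → 26.97 μm/a
  total first-year rate 42.5 μm/a
Category bounds: 25…50 μm/a bracket r_corr ⇒ C3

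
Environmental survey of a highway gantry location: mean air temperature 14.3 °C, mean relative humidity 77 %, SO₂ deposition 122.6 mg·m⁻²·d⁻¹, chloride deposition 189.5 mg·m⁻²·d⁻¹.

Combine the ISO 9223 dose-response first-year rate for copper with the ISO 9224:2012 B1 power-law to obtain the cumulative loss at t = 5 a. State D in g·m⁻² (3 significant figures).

copper: f(T) = -0.080·(T−10) [T>10 °C] = -0.3440
  sulphur-dioxide contribution → 1.233 μm/a
  chloride contribution → 1.361 μm/a
  ⇒ r_corr(copper) = 2.594 μm/a
ISO 9224: D(t) = r_corr · t^b with b = 0.667 (copper, B1)
  D(5) = 2.594 × 5^0.667 = 2.594 × 2.926 = 7.588 μm
  Mass loss = 7.588 μm × 8.96 g/cm³ = 67.99 g·m⁻²

D(5) = 68.0 g·m⁻²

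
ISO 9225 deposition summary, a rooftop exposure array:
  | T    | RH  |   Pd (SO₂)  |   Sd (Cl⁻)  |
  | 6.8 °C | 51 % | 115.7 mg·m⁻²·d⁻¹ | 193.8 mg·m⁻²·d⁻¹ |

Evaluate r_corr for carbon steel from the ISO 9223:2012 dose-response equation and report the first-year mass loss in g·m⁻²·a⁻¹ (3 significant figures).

carbon steel: f(T) = +0.150·(T−10) [T≤10 °C] = -0.4800
  SO₂ term: 1.77·115.7^0.52·exp(0.02·51-0.4800) = 35.93
  Cl⁻ term: 0.102·193.8^0.62·exp(0.033·51+0.04·6.8) = 18.87
  r_corr = 35.93 + 18.87 = 54.8 μm/a
Convert to mass loss: 54.8 μm/a × 7.85 g/cm³ = 430.2 g·m⁻²·a⁻¹

r_corr = 430 g·m⁻²·a⁻¹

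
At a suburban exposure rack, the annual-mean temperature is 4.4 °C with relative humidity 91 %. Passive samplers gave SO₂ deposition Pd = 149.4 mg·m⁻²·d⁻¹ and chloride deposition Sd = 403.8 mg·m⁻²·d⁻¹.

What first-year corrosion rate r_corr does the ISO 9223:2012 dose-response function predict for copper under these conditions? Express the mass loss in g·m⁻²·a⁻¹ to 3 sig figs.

copper: f(T) = +0.126·(T−10) [T≤10 °C] = -0.7056
  SO₂ term: 0.0053·149.4^0.26·exp(0.059·91-0.7056) = 2.065
  Cl⁻ term: 0.01025·403.8^0.27·exp(0.036·91+0.049·4.4) = 1.701
  sum: 2.065 + 1.701 → r_corr = 3.766 μm/a
Convert to mass loss: 3.766 μm/a × 8.96 g/cm³ = 33.74 g·m⁻²·a⁻¹

r_corr = 33.7 g·m⁻²·a⁻¹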